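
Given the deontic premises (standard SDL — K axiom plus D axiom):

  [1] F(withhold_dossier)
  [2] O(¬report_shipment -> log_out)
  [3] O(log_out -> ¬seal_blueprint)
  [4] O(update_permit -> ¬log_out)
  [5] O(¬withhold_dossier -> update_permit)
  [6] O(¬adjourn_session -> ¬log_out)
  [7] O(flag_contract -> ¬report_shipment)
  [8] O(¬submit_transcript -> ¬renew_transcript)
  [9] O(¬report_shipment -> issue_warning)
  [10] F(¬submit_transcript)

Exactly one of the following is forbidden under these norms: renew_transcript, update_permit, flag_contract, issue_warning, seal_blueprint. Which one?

flag_contract

F(withhold_dossier) at premise 1 means O(¬withhold_dossier).
From O(¬withhold_dossier) and premise 5, O(¬withhold_dossier -> update_permit), we obtain O(update_permit).
From O(update_permit) and premise 4, O(update_permit -> ¬log_out), we obtain O(¬log_out).
Premise 2 is O(¬report_shipment -> log_out); contrapositively O(¬log_out -> report_shipment). Since O(¬log_out) holds, K gives O(report_shipment).
Premise 7 is O(flag_contract -> ¬report_shipment); contrapositively O(report_shipment -> ¬flag_contract). Since O(report_shipment) holds, K gives O(¬flag_contract).
So O(¬flag_contract) holds, i.e. flag_contract is forbidden. None of the other listed options is forbidden under the premises.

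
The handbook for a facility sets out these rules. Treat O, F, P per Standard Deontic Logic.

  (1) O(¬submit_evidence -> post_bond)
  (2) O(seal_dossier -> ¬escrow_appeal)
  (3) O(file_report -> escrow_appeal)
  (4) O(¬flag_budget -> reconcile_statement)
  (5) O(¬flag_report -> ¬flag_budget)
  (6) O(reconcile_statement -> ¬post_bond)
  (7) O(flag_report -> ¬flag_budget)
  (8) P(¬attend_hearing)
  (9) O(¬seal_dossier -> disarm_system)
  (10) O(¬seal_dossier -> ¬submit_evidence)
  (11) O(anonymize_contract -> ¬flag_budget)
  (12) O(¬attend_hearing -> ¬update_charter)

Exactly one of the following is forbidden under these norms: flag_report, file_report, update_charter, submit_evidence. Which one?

file_report

By case analysis on ¬flag_report: premise 5 gives O(¬flag_report -> ¬flag_budget) and premise 7 gives O(flag_report -> ¬flag_budget), so O(¬flag_budget) either way.
Premise 4 is O(¬flag_budget -> reconcile_statement); since O(¬flag_budget), deontic closure gives O(reconcile_statement).
Premise 6 is O(reconcile_statement -> ¬post_bond); since O(reconcile_statement), deontic closure gives O(¬post_bond).
Premise 1, O(¬submit_evidence -> post_bond), contraposes to O(¬post_bond -> submit_evidence); with O(¬post_bond) we get O(submit_evidence).
Premise 10 is O(¬seal_dossier -> ¬submit_evidence); contrapositively O(submit_evidence -> seal_dossier). Since O(submit_evidence) holds, K gives O(seal_dossier).
Applying K to premise 2 (O(seal_dossier -> ¬escrow_appeal)) and O(seal_dossier) yields O(¬escrow_appeal).
Premise 3, O(file_report -> escrow_appeal), contraposes to O(¬escrow_appeal -> ¬file_report); with O(¬escrow_appeal) we get O(¬file_report).
So O(¬file_report) holds, i.e. file_report is forbidden. None of the other listed options is forbidden under the premises.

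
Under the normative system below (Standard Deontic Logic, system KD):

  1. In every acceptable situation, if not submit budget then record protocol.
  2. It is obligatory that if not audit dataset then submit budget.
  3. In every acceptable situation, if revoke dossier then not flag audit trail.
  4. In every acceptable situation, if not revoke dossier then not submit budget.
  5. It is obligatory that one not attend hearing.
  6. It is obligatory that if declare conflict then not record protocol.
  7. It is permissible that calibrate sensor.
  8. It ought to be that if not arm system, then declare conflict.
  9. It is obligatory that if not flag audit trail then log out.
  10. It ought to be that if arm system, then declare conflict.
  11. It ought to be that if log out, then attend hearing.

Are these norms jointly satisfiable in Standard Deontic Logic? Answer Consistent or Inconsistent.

By case analysis on arm_system: premise 10 gives O(arm_system → declare_conflict) and premise 8 gives O(¬arm_system → declare_conflict), so O(declare_conflict) either way.
From O(declare_conflict) and premise 6, O(declare_conflict → ¬record_protocol), we obtain O(¬record_protocol).
The contrapositive of premise 1 (O(¬submit_budget → record_protocol)) is O(¬record_protocol → submit_budget), and O(¬record_protocol) is already established, so O(submit_budget).
Premise 4 is O(¬revoke_dossier → ¬submit_budget); contrapositively O(submit_budget → revoke_dossier). Since O(submit_budget) holds, K gives O(revoke_dossier).
Applying K to premise 3 (O(revoke_dossier → ¬flag_audit_trail)) and O(revoke_dossier) yields O(¬flag_audit_trail).
Premise 9 is O(¬flag_audit_trail → log_out); since O(¬flag_audit_trail), deontic closure gives O(log_out).
With premise 11, O(log_out → attend_hearing), the K-axiom yields O(attend_hearing).
But premise 5 directly asserts O(¬attend_hearing).
We now have both O(attend_hearing) and O(¬attend_hearing) — attend_hearing is simultaneously obligatory and forbidden, violating the D-axiom.

Inconsistent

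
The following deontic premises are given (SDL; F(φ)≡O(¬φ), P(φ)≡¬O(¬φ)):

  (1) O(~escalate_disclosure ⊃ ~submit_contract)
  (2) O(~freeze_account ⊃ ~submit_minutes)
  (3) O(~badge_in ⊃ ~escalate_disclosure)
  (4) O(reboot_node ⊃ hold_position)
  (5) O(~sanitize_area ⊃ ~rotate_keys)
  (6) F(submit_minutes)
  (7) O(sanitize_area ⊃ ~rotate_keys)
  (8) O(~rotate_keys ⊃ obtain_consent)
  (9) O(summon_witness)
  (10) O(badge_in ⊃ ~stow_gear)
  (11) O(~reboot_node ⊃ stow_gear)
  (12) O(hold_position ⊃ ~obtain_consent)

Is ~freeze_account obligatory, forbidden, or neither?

Premise 2 is O(~freeze_account ⊃ ~submit_minutes); even if O(~submit_minutes) held, inferring O(~freeze_account) would be affirming the consequent — invalid.
No premise or chain of K-axiom applications forces O(~freeze_account), and none forces O(freeze_account). So ~freeze_account is neither obligatory nor forbidden under these norms.

Neither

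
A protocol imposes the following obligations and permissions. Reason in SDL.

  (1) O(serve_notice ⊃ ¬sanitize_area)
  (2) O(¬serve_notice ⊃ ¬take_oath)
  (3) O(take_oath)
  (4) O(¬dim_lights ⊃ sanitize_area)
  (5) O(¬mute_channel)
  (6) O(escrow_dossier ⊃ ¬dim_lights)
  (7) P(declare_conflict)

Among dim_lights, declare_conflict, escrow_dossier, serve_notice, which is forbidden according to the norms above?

escrow_dossier

Premise 3 gives O(take_oath).
Premise 2 is O(¬serve_notice ⊃ ¬take_oath); contrapositively O(take_oath ⊃ serve_notice). Since O(take_oath) holds, K gives O(serve_notice).
Premise 1 is O(serve_notice ⊃ ¬sanitize_area); since O(serve_notice), deontic closure gives O(¬sanitize_area).
Premise 4 is O(¬dim_lights ⊃ sanitize_area); contrapositively O(¬sanitize_area ⊃ dim_lights). Since O(¬sanitize_area) holds, K gives O(dim_lights).
Premise 6 is O(escrow_dossier ⊃ ¬dim_lights); contrapositively O(dim_lights ⊃ ¬escrow_dossier). Since O(dim_lights) holds, K gives O(¬escrow_dossier).
So O(¬escrow_dossier) holds, i.e. escrow_dossier is forbidden. None of the other listed options is forbidden under the premises.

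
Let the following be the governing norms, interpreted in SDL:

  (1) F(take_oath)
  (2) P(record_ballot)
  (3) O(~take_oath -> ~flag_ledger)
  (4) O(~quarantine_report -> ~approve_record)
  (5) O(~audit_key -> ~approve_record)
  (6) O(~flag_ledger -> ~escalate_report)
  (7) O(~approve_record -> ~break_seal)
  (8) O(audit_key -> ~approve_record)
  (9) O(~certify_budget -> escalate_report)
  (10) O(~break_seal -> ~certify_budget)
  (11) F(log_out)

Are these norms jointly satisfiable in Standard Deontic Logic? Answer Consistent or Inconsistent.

By case analysis on audit_key: premise 8 gives O(audit_key -> ~approve_record) and premise 5 gives O(~audit_key -> ~approve_record), so O(~approve_record) either way.
With premise 7, O(~approve_record -> ~break_seal), the K-axiom yields O(~break_seal).
Premise 10 is O(~break_seal -> ~certify_budget); since O(~break_seal), deontic closure gives O(~certify_budget).
From O(~certify_budget) and premise 9, O(~certify_budget -> escalate_report), we obtain O(escalate_report).
Premise 6 is O(~flag_ledger -> ~escalate_report); contrapositively O(escalate_report -> flag_ledger). Since O(escalate_report) holds, K gives O(flag_ledger).
Premise 3 is O(~take_oath -> ~flag_ledger); contrapositively O(flag_ledger -> take_oath). Since O(flag_ledger) holds, K gives O(take_oath).
Yet premise 1 is F(take_oath), i.e. O(~take_oath).
We now have both O(take_oath) and O(~take_oath) — take_oath is simultaneously obligatory and forbidden, violating the D-axiom.

Inconsistent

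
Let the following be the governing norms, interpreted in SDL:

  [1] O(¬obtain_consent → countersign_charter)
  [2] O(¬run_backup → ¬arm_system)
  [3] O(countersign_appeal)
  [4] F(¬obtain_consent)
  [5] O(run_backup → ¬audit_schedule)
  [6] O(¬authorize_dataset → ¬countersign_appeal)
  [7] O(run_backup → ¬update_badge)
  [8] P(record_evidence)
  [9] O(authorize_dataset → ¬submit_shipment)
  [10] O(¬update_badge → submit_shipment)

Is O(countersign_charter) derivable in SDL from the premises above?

No

Premise 1 is O(¬obtain_consent → countersign_charter), but O(¬obtain_consent) is not derivable from the premises, so it does not yield O(countersign_charter).
No other premise forces O(countersign_charter). An ideal world satisfying every premise can still have countersign_charter false, so O(countersign_charter) is not derivable.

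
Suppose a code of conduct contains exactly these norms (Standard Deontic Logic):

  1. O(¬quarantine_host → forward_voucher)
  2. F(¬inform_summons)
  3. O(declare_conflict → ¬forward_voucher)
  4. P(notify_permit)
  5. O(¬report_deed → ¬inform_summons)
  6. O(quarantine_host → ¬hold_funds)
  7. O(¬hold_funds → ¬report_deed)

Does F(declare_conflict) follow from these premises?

Yes

F(¬inform_summons) at premise 2 means O(inform_summons).
Premise 5 is O(¬report_deed → ¬inform_summons); contrapositively O(inform_summons → report_deed). Since O(inform_summons) holds, K gives O(report_deed).
The contrapositive of premise 7 (O(¬hold_funds → ¬report_deed)) is O(report_deed → hold_funds), and O(report_deed) is already established, so O(hold_funds).
Premise 6 is O(quarantine_host → ¬hold_funds); contrapositively O(hold_funds → ¬quarantine_host). Since O(hold_funds) holds, K gives O(¬quarantine_host).
From O(¬quarantine_host) and premise 1, O(¬quarantine_host → forward_voucher), we obtain O(forward_voucher).
The contrapositive of premise 3 (O(declare_conflict → ¬forward_voucher)) is O(forward_voucher → ¬declare_conflict), and O(forward_voucher) is already established, so O(¬declare_conflict).
Premise 4 does not contribute to this derivation.
So O(¬declare_conflict) holds, i.e. F(declare_conflict). The claim follows.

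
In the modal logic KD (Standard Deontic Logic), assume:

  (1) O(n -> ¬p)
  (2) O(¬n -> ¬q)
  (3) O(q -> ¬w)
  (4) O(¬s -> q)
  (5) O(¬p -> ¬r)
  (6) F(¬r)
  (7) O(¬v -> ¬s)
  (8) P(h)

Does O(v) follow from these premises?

Premise 6, F(¬r), is equivalent to O(r).
Premise 5 is O(¬p -> ¬r); contrapositively O(r -> p). Since O(r) holds, K gives O(p).
Premise 1, O(n -> ¬p), contraposes to O(p -> ¬n); with O(p) we get O(¬n).
With premise 2, O(¬n -> ¬q), the K-axiom yields O(¬q).
The contrapositive of premise 4 (O(¬s -> q)) is O(¬q -> s), and O(¬q) is already established, so O(s).
The contrapositive of premise 7 (O(¬v -> ¬s)) is O(s -> v), and O(s) is already established, so O(v).
Premises 3, 8 do not contribute to this derivation.
So O(v) follows.

Yes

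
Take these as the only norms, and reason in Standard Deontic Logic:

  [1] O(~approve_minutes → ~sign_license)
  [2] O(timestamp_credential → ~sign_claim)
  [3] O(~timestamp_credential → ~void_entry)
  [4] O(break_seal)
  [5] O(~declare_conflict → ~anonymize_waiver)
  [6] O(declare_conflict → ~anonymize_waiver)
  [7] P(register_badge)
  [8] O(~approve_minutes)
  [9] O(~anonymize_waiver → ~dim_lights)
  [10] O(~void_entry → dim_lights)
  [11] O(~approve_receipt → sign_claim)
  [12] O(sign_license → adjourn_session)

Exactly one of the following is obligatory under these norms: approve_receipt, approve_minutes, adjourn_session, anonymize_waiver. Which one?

Premises 5 and 6 cover both cases: O(~declare_conflict → ~anonymize_waiver) and O(declare_conflict → ~anonymize_waiver). Since ~declare_conflict ∨ declare_conflict is a tautology, O(~anonymize_waiver) follows.
Applying K to premise 9 (O(~anonymize_waiver → ~dim_lights)) and O(~anonymize_waiver) yields O(~dim_lights).
Premise 10, O(~void_entry → dim_lights), contraposes to O(~dim_lights → void_entry); with O(~dim_lights) we get O(void_entry).
Premise 3, O(~timestamp_credential → ~void_entry), contraposes to O(void_entry → timestamp_credential); with O(void_entry) we get O(timestamp_credential).
Premise 2 is O(timestamp_credential → ~sign_claim); since O(timestamp_credential), deontic closure gives O(~sign_claim).
Premise 11, O(~approve_receipt → sign_claim), contraposes to O(~sign_claim → approve_receipt); with O(~sign_claim) we get O(approve_receipt).
So O(approve_receipt) holds — approve_receipt is obligatory. None of the other listed options is made obligatory by any chain of premises.

approve_receipt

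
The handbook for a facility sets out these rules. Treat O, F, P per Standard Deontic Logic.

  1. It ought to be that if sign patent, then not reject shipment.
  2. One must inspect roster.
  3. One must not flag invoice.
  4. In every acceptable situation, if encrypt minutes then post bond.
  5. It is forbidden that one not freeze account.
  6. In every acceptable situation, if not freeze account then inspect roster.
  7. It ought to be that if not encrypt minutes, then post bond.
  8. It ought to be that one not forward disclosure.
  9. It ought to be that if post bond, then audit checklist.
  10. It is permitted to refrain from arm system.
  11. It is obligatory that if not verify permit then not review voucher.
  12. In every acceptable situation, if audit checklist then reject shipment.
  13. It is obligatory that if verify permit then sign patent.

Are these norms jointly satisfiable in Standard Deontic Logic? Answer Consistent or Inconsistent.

Premise 6 is O(¬freeze_account → inspect_roster); even if O(inspect_roster) held, inferring O(¬freeze_account) would be affirming the consequent — invalid.
So O(¬freeze_account) is not derivable, and the apparent clash with O(freeze_account) does not arise.
A world satisfying every obligation exists (e.g. arm_system=false, audit_checklist=true, encrypt_minutes=false, flag_invoice=false, forward_disclosure=false, freeze_account=true, inspect_roster=true, post_bond=true, reject_shipment=true, review_voucher=false, sign_patent=false, verify_permit=false); no atom is both obligatory and forbidden, so the set is consistent.

Consistent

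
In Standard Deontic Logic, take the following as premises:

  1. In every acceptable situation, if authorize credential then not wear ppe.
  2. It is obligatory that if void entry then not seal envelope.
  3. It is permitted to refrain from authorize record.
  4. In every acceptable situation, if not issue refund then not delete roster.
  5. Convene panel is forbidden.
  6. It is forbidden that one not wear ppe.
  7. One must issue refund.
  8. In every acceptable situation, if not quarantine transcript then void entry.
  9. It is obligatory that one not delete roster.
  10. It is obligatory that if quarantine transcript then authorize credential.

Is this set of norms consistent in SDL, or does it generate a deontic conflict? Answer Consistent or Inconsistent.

Consistent

Premise 4 is O(¬issue_refund → ¬delete_roster); even if O(¬delete_roster) held, inferring O(¬issue_refund) would be affirming the consequent — invalid.
So O(¬issue_refund) is not derivable, and the apparent clash with O(issue_refund) does not arise.
A world satisfying every obligation exists (e.g. authorize_credential=false, authorize_record=false, convene_panel=false, delete_roster=false, issue_refund=true, quarantine_transcript=false, seal_envelope=false, void_entry=true, wear_ppe=true); no atom is both obligatory and forbidden, so the set is consistent.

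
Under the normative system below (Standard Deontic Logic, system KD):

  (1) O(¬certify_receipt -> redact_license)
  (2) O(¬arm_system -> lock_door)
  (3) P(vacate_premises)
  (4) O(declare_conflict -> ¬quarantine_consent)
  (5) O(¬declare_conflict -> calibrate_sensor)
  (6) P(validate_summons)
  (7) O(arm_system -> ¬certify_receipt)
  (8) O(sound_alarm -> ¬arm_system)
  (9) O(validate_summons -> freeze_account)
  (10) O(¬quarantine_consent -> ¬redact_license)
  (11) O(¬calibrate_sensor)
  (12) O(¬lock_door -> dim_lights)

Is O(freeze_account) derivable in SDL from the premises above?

Premise 9 is O(validate_summons -> freeze_account), but O(validate_summons) is not derivable from the premises (the permission P(validate_summons) asserts only ¬O(¬validate_summons), not O(validate_summons)), so it does not yield O(freeze_account).
No other premise forces O(freeze_account). An ideal world satisfying every premise can still have freeze_account false, so O(freeze_account) is not derivable.

No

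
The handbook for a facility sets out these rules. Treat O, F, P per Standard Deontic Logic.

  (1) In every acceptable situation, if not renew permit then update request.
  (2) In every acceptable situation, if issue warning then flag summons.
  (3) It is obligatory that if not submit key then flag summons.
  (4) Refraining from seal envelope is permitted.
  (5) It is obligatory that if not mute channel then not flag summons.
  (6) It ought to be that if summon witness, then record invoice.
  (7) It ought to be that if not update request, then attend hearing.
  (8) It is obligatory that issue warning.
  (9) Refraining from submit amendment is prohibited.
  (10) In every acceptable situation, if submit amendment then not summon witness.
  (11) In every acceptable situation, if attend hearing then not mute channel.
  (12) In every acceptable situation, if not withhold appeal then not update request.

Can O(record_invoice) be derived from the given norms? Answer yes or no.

Premise 6 is O(summon_witness → record_invoice), but O(summon_witness) is not derivable from the premises, so it does not yield O(record_invoice).
No other premise forces O(record_invoice). An ideal world satisfying every premise can still have record_invoice false, so O(record_invoice) is not derivable.

No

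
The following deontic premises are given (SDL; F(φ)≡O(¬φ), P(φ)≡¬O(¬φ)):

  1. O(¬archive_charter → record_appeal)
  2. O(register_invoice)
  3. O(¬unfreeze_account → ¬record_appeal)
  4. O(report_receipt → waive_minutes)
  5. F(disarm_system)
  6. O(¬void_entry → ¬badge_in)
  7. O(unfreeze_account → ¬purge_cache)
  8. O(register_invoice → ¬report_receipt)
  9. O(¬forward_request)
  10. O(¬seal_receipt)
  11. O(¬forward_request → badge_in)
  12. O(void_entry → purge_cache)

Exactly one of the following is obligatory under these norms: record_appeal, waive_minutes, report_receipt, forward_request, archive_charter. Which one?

archive_charter

Premise 9 gives O(¬forward_request).
Applying K to premise 11 (O(¬forward_request → badge_in)) and O(¬forward_request) yields O(badge_in).
The contrapositive of premise 6 (O(¬void_entry → ¬badge_in)) is O(badge_in → void_entry), and O(badge_in) is already established, so O(void_entry).
Applying K to premise 12 (O(void_entry → purge_cache)) and O(void_entry) yields O(purge_cache).
The contrapositive of premise 7 (O(unfreeze_account → ¬purge_cache)) is O(purge_cache → ¬unfreeze_account), and O(purge_cache) is already established, so O(¬unfreeze_account).
With premise 3, O(¬unfreeze_account → ¬record_appeal), the K-axiom yields O(¬record_appeal).
Premise 1, O(¬archive_charter → record_appeal), contraposes to O(¬record_appeal → archive_charter); with O(¬record_appeal) we get O(archive_charter).
So O(archive_charter) holds — archive_charter is obligatory. None of the other listed options is made obligatory by any chain of premises.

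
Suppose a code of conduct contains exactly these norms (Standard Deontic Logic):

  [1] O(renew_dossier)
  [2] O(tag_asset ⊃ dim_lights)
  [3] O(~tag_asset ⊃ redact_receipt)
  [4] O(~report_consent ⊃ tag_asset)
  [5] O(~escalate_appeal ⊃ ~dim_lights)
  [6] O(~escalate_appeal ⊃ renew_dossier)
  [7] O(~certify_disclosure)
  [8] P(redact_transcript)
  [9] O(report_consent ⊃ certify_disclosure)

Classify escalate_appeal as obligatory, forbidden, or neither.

Obligatory

From premise 7 we have O(~certify_disclosure).
The contrapositive of premise 9 (O(report_consent ⊃ certify_disclosure)) is O(~certify_disclosure ⊃ ~report_consent), and O(~certify_disclosure) is already established, so O(~report_consent).
Premise 4 is O(~report_consent ⊃ tag_asset); since O(~report_consent), deontic closure gives O(tag_asset).
From O(tag_asset) and premise 2, O(tag_asset ⊃ dim_lights), we obtain O(dim_lights).
Premise 5, O(~escalate_appeal ⊃ ~dim_lights), contraposes to O(dim_lights ⊃ escalate_appeal); with O(dim_lights) we get O(escalate_appeal).
Premises 1, 3, 6, 8 do not contribute to this derivation.
Hence escalate_appeal is obligatory.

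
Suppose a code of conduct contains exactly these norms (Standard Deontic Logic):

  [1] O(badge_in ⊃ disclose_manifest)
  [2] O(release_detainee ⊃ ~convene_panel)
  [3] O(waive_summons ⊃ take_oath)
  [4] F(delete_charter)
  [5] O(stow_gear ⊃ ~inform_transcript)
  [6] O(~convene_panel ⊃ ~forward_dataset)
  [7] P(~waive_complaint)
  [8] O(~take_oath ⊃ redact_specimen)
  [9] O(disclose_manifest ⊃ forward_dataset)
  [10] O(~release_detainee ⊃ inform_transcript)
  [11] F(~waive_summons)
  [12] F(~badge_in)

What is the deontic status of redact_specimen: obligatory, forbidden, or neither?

Neither

Premise 8 is O(~take_oath ⊃ redact_specimen), but O(~take_oath) is not derivable from the premises, so it does not yield O(redact_specimen).
No premise or chain of K-axiom applications forces O(redact_specimen), and none forces O(~redact_specimen). So redact_specimen is neither obligatory nor forbidden under these norms.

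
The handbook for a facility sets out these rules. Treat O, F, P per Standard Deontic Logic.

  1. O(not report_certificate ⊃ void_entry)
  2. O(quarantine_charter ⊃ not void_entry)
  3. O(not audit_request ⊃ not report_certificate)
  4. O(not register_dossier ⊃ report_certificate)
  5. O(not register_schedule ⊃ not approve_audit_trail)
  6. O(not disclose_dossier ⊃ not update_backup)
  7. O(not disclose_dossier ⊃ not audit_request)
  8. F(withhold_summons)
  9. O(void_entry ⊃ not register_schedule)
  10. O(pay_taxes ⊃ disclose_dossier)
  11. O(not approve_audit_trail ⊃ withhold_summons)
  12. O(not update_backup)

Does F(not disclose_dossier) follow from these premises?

Yes

F(withhold_summons) at premise 8 means O(not withhold_summons).
Premise 11 is O(not approve_audit_trail ⊃ withhold_summons); contrapositively O(not withhold_summons ⊃ approve_audit_trail). Since O(not withhold_summons) holds, K gives O(approve_audit_trail).
Premise 5 is O(not register_schedule ⊃ not approve_audit_trail); contrapositively O(approve_audit_trail ⊃ register_schedule). Since O(approve_audit_trail) holds, K gives O(register_schedule).
Premise 9 is O(void_entry ⊃ not register_schedule); contrapositively O(register_schedule ⊃ not void_entry). Since O(register_schedule) holds, K gives O(not void_entry).
Premise 1 is O(not report_certificate ⊃ void_entry); contrapositively O(not void_entry ⊃ report_certificate). Since O(not void_entry) holds, K gives O(report_certificate).
Premise 3 is O(not audit_request ⊃ not report_certificate); contrapositively O(report_certificate ⊃ audit_request). Since O(report_certificate) holds, K gives O(audit_request).
The contrapositive of premise 7 (O(not disclose_dossier ⊃ not audit_request)) is O(audit_request ⊃ disclose_dossier), and O(audit_request) is already established, so O(disclose_dossier).
Premises 2, 4, 6, 10, 12 do not contribute to this derivation.
So O(disclose_dossier) holds, i.e. F(not disclose_dossier). The claim follows.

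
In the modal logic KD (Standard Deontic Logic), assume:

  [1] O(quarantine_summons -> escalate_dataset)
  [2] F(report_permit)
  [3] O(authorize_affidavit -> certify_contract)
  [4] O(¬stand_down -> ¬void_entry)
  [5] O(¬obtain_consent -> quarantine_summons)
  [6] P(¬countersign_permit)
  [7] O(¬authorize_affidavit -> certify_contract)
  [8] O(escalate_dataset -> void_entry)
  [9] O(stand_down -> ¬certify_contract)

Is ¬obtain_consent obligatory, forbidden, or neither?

By case analysis on authorize_affidavit: premise 3 gives O(authorize_affidavit -> certify_contract) and premise 7 gives O(¬authorize_affidavit -> certify_contract), so O(certify_contract) either way.
The contrapositive of premise 9 (O(stand_down -> ¬certify_contract)) is O(certify_contract -> ¬stand_down), and O(certify_contract) is already established, so O(¬stand_down).
Premise 4 is O(¬stand_down -> ¬void_entry); since O(¬stand_down), deontic closure gives O(¬void_entry).
The contrapositive of premise 8 (O(escalate_dataset -> void_entry)) is O(¬void_entry -> ¬escalate_dataset), and O(¬void_entry) is already established, so O(¬escalate_dataset).
Premise 1, O(quarantine_summons -> escalate_dataset), contraposes to O(¬escalate_dataset -> ¬quarantine_summons); with O(¬escalate_dataset) we get O(¬quarantine_summons).
The contrapositive of premise 5 (O(¬obtain_consent -> quarantine_summons)) is O(¬quarantine_summons -> obtain_consent), and O(¬quarantine_summons) is already established, so O(obtain_consent).
Premises 2, 6 do not contribute to this derivation.
Thus O(obtain_consent), which is F(¬obtain_consent): ¬obtain_consent is forbidden.

Forbidden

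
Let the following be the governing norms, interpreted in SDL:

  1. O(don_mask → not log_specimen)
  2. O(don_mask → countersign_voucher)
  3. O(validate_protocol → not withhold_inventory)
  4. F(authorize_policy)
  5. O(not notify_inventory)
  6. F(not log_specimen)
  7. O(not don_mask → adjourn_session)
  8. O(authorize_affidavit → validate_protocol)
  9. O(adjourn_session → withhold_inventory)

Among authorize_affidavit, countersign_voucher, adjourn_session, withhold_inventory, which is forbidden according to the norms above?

authorize_affidavit

Premise 6, F(not log_specimen), is equivalent to O(log_specimen).
The contrapositive of premise 1 (O(don_mask → not log_specimen)) is O(log_specimen → not don_mask), and O(log_specimen) is already established, so O(not don_mask).
From O(not don_mask) and premise 7, O(not don_mask → adjourn_session), we obtain O(adjourn_session).
Premise 9 is O(adjourn_session → withhold_inventory); since O(adjourn_session), deontic closure gives O(withhold_inventory).
The contrapositive of premise 3 (O(validate_protocol → not withhold_inventory)) is O(withhold_inventory → not validate_protocol), and O(withhold_inventory) is already established, so O(not validate_protocol).
Premise 8 is O(authorize_affidavit → validate_protocol); contrapositively O(not validate_protocol → not authorize_affidavit). Since O(not validate_protocol) holds, K gives O(not authorize_affidavit).
So O(not authorize_affidavit) holds, i.e. authorize_affidavit is forbidden. None of the other listed options is forbidden under the premises.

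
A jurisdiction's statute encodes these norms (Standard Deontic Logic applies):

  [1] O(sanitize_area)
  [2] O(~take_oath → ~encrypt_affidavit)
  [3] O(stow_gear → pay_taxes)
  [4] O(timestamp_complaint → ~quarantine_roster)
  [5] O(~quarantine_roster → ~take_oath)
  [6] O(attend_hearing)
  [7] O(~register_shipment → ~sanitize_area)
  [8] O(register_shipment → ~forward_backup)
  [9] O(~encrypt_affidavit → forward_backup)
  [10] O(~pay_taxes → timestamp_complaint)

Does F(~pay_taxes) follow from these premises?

Yes

Premise 1 gives O(sanitize_area).
Premise 7, O(~register_shipment → ~sanitize_area), contraposes to O(sanitize_area → register_shipment); with O(sanitize_area) we get O(register_shipment).
Premise 8 is O(register_shipment → ~forward_backup); since O(register_shipment), deontic closure gives O(~forward_backup).
Premise 9, O(~encrypt_affidavit → forward_backup), contraposes to O(~forward_backup → encrypt_affidavit); with O(~forward_backup) we get O(encrypt_affidavit).
Premise 2 is O(~take_oath → ~encrypt_affidavit); contrapositively O(encrypt_affidavit → take_oath). Since O(encrypt_affidavit) holds, K gives O(take_oath).
The contrapositive of premise 5 (O(~quarantine_roster → ~take_oath)) is O(take_oath → quarantine_roster), and O(take_oath) is already established, so O(quarantine_roster).
Premise 4, O(timestamp_complaint → ~quarantine_roster), contraposes to O(quarantine_roster → ~timestamp_complaint); with O(quarantine_roster) we get O(~timestamp_complaint).
Premise 10 is O(~pay_taxes → timestamp_complaint); contrapositively O(~timestamp_complaint → pay_taxes). Since O(~timestamp_complaint) holds, K gives O(pay_taxes).
Premises 3, 6 do not contribute to this derivation.
So O(pay_taxes) holds, i.e. F(~pay_taxes). The claim follows.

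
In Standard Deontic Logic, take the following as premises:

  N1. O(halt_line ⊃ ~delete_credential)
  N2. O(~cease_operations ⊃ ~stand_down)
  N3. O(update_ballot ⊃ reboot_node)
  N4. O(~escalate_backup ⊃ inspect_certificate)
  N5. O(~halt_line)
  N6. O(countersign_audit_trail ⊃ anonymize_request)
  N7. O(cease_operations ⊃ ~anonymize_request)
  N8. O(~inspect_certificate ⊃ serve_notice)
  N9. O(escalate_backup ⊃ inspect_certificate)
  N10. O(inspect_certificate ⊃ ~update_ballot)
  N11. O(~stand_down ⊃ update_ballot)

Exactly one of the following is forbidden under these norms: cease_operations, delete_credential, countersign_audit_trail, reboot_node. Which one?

countersign_audit_trail

Premises 4 and 9 are O(~escalate_backup ⊃ inspect_certificate) and O(escalate_backup ⊃ inspect_certificate); every ideal world satisfies ~escalate_backup or escalate_backup, so in either case inspect_certificate holds — hence O(inspect_certificate).
With premise 10, O(inspect_certificate ⊃ ~update_ballot), the K-axiom yields O(~update_ballot).
The contrapositive of premise 11 (O(~stand_down ⊃ update_ballot)) is O(~update_ballot ⊃ stand_down), and O(~update_ballot) is already established, so O(stand_down).
Premise 2 is O(~cease_operations ⊃ ~stand_down); contrapositively O(stand_down ⊃ cease_operations). Since O(stand_down) holds, K gives O(cease_operations).
Applying K to premise 7 (O(cease_operations ⊃ ~anonymize_request)) and O(cease_operations) yields O(~anonymize_request).
The contrapositive of premise 6 (O(countersign_audit_trail ⊃ anonymize_request)) is O(~anonymize_request ⊃ ~countersign_audit_trail), and O(~anonymize_request) is already established, so O(~countersign_audit_trail).
So O(~countersign_audit_trail) holds, i.e. countersign_audit_trail is forbidden. None of the other listed options is forbidden under the premises.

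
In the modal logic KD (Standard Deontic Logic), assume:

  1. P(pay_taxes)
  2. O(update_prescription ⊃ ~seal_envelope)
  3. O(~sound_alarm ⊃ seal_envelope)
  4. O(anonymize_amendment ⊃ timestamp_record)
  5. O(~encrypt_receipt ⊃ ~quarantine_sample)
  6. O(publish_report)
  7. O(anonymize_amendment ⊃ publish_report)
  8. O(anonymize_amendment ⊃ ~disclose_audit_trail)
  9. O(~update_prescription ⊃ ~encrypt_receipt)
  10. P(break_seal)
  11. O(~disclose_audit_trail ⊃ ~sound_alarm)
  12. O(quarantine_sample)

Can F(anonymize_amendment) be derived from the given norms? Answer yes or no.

From premise 12 we have O(quarantine_sample).
Premise 5 is O(~encrypt_receipt ⊃ ~quarantine_sample); contrapositively O(quarantine_sample ⊃ encrypt_receipt). Since O(quarantine_sample) holds, K gives O(encrypt_receipt).
Premise 9, O(~update_prescription ⊃ ~encrypt_receipt), contraposes to O(encrypt_receipt ⊃ update_prescription); with O(encrypt_receipt) we get O(update_prescription).
With premise 2, O(update_prescription ⊃ ~seal_envelope), the K-axiom yields O(~seal_envelope).
Premise 3 is O(~sound_alarm ⊃ seal_envelope); contrapositively O(~seal_envelope ⊃ sound_alarm). Since O(~seal_envelope) holds, K gives O(sound_alarm).
Premise 11 is O(~disclose_audit_trail ⊃ ~sound_alarm); contrapositively O(sound_alarm ⊃ disclose_audit_trail). Since O(sound_alarm) holds, K gives O(disclose_audit_trail).
Premise 8 is O(anonymize_amendment ⊃ ~disclose_audit_trail); contrapositively O(disclose_audit_trail ⊃ ~anonymize_amendment). Since O(disclose_audit_trail) holds, K gives O(~anonymize_amendment).
Premises 1, 4, 6, 7, 10 do not contribute to this derivation.
So O(~anonymize_amendment) holds, i.e. F(anonymize_amendment). The claim follows.

Yes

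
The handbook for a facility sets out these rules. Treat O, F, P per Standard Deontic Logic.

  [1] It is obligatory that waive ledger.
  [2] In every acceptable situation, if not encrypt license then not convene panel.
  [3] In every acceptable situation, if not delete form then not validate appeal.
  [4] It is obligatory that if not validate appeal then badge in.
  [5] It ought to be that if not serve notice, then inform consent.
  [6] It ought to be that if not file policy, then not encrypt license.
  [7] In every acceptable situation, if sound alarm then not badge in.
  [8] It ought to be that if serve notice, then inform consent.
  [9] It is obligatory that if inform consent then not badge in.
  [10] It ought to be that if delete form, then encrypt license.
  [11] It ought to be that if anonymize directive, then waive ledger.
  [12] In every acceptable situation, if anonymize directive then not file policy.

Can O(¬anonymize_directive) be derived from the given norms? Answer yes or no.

Yes

Premises 8 and 5 are O(serve_notice → inform_consent) and O(¬serve_notice → inform_consent); every ideal world satisfies serve_notice or ¬serve_notice, so in either case inform_consent holds — hence O(inform_consent).
With premise 9, O(inform_consent → ¬badge_in), the K-axiom yields O(¬badge_in).
The contrapositive of premise 4 (O(¬validate_appeal → badge_in)) is O(¬badge_in → validate_appeal), and O(¬badge_in) is already established, so O(validate_appeal).
The contrapositive of premise 3 (O(¬delete_form → ¬validate_appeal)) is O(validate_appeal → delete_form), and O(validate_appeal) is already established, so O(delete_form).
Premise 10 is O(delete_form → encrypt_license); since O(delete_form), deontic closure gives O(encrypt_license).
The contrapositive of premise 6 (O(¬file_policy → ¬encrypt_license)) is O(encrypt_license → file_policy), and O(encrypt_license) is already established, so O(file_policy).
Premise 12, O(anonymize_directive → ¬file_policy), contraposes to O(file_policy → ¬anonymize_directive); with O(file_policy) we get O(¬anonymize_directive).
Premises 1, 2, 7, 11 do not contribute to this derivation.
So O(¬anonymize_directive) follows.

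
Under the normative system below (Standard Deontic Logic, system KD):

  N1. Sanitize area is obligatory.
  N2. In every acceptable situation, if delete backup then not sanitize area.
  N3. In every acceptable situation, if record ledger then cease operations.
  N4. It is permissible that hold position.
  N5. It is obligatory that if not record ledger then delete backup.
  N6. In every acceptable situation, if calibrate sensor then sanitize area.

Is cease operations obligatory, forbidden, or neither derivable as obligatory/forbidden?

Premise 1 states O(sanitize_area) outright.
The contrapositive of premise 2 (O(delete_backup → ¬sanitize_area)) is O(sanitize_area → ¬delete_backup), and O(sanitize_area) is already established, so O(¬delete_backup).
Premise 5 is O(¬record_ledger → delete_backup); contrapositively O(¬delete_backup → record_ledger). Since O(¬delete_backup) holds, K gives O(record_ledger).
Premise 3 is O(record_ledger → cease_operations); since O(record_ledger), deontic closure gives O(cease_operations).
Premises 4, 6 do not contribute to this derivation.
Hence cease_operations is obligatory.

Obligatory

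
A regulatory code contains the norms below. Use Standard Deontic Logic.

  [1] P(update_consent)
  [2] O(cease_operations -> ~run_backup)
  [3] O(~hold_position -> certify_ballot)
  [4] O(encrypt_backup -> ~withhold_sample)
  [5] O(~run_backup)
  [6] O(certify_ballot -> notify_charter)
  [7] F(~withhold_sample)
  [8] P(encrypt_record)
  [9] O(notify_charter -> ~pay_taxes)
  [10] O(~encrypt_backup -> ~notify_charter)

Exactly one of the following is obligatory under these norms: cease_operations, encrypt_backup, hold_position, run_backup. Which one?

hold_position

Premise 7, F(~withhold_sample), is equivalent to O(withhold_sample).
Premise 4, O(encrypt_backup -> ~withhold_sample), contraposes to O(withhold_sample -> ~encrypt_backup); with O(withhold_sample) we get O(~encrypt_backup).
With premise 10, O(~encrypt_backup -> ~notify_charter), the K-axiom yields O(~notify_charter).
Premise 6 is O(certify_ballot -> notify_charter); contrapositively O(~notify_charter -> ~certify_ballot). Since O(~notify_charter) holds, K gives O(~certify_ballot).
Premise 3 is O(~hold_position -> certify_ballot); contrapositively O(~certify_ballot -> hold_position). Since O(~certify_ballot) holds, K gives O(hold_position).
So O(hold_position) holds — hold_position is obligatory. None of the other listed options is made obligatory by any chain of premises.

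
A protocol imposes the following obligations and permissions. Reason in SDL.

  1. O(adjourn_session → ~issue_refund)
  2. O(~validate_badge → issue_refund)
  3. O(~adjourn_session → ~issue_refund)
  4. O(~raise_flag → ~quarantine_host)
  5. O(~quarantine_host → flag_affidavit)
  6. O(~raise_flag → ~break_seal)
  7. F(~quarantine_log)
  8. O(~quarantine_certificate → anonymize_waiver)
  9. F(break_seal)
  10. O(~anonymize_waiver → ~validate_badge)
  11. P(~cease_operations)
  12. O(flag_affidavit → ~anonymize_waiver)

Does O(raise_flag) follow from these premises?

Yes

By case analysis on ~adjourn_session: premise 3 gives O(~adjourn_session → ~issue_refund) and premise 1 gives O(adjourn_session → ~issue_refund), so O(~issue_refund) either way.
The contrapositive of premise 2 (O(~validate_badge → issue_refund)) is O(~issue_refund → validate_badge), and O(~issue_refund) is already established, so O(validate_badge).
The contrapositive of premise 10 (O(~anonymize_waiver → ~validate_badge)) is O(validate_badge → anonymize_waiver), and O(validate_badge) is already established, so O(anonymize_waiver).
Premise 12 is O(flag_affidavit → ~anonymize_waiver); contrapositively O(anonymize_waiver → ~flag_affidavit). Since O(anonymize_waiver) holds, K gives O(~flag_affidavit).
The contrapositive of premise 5 (O(~quarantine_host → flag_affidavit)) is O(~flag_affidavit → quarantine_host), and O(~flag_affidavit) is already established, so O(quarantine_host).
Premise 4, O(~raise_flag → ~quarantine_host), contraposes to O(quarantine_host → raise_flag); with O(quarantine_host) we get O(raise_flag).
Premises 6, 7, 8, 9, 11 do not contribute to this derivation.
So O(raise_flag) follows.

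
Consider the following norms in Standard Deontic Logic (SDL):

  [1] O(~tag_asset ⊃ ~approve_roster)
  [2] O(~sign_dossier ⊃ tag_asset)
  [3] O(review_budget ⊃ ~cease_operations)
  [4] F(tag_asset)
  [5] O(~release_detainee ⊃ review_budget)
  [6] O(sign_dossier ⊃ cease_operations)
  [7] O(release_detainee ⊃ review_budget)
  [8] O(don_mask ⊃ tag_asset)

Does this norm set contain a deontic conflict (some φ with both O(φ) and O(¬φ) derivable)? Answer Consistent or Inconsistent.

By case analysis on ~release_detainee: premise 5 gives O(~release_detainee ⊃ review_budget) and premise 7 gives O(release_detainee ⊃ review_budget), so O(review_budget) either way.
With premise 3, O(review_budget ⊃ ~cease_operations), the K-axiom yields O(~cease_operations).
Premise 6, O(sign_dossier ⊃ cease_operations), contraposes to O(~cease_operations ⊃ ~sign_dossier); with O(~cease_operations) we get O(~sign_dossier).
From O(~sign_dossier) and premise 2, O(~sign_dossier ⊃ tag_asset), we obtain O(tag_asset).
Yet premise 4 is F(tag_asset), i.e. O(~tag_asset).
We now have both O(tag_asset) and O(~tag_asset) — tag_asset is simultaneously obligatory and forbidden, violating the D-axiom.

Inconsistent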